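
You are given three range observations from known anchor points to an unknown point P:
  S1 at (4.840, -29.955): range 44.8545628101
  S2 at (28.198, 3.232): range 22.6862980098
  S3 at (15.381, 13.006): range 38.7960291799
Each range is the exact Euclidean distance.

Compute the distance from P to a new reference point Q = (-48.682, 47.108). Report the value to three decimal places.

eq1: (x − 4.840)² + (y + 29.955)² = 44.8545628101²
eq2: (x − 28.198)² + (y − 3.232)² = 22.6862980098²
eq3: (x − 15.381)² + (y − 13.006)² = 38.7960291799²
eq2−eq1, eq2−eq3 (x²,y² cancel):
  -46.716·x − 66.374·y = -1382.109090
  -25.634·x + 19.548·y = -1390.305594
det = -46.716·19.548 − -66.374·-25.634 = -2614.635484
x = (-1382.109090·19.548 − -66.374·-1390.305594) / -2614.635484 = 45.626862
y = (-46.716·-1390.305594 − -1382.109090·-25.634) / -2614.635484 = -11.290496
|P − Q| = √((45.626862 − -48.682)² + (-11.290496 − 47.108)²) = 110.925857

110.926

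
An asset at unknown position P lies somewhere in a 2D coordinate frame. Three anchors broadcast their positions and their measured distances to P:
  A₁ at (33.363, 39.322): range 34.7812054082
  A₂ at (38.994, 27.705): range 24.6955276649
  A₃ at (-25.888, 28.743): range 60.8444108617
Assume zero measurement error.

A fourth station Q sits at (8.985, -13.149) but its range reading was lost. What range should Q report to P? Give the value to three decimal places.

eq1: (x − 33.363)² + (y − 39.322)² = 34.7812054082²
eq2: (x − 38.994)² + (y − 27.705)² = 24.6955276649²
eq3: (x + 25.888)² + (y − 28.743)² = 60.8444108617²
eq2−eq3, eq2−eq1 (x²,y² cancel):
  -129.764·x + 2.076·y = -3883.923714
  -11.262·x + 23.234·y = -228.652771
det = -129.764·23.234 − 2.076·-11.262 = -2991.556864
x = (-3883.923714·23.234 − 2.076·-228.652771) / -2991.556864 = 30.005915
y = (-129.764·-228.652771 − -3883.923714·-11.262) / -2991.556864 = 4.703187
|P − Q| = √((30.005915 − 8.985)² + (4.703187 − -13.149)²) = 27.578605

27.579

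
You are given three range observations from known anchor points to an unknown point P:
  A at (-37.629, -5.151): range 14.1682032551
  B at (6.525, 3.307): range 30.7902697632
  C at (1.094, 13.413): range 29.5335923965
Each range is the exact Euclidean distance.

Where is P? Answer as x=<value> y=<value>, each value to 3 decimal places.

eq1: (x + 37.629)² + (y + 5.151)² = 14.1682032551²
eq2: (x − 6.525)² + (y − 3.307)² = 30.7902697632²
eq3: (x − 1.094)² + (y − 13.413)² = 29.5335923965²
eq2−eq1, eq2−eq3 (x²,y² cancel):
  -88.308·x − 16.916·y = 2136.265297
  -10.862·x + 20.212·y = 203.401163
det = -88.308·20.212 − -16.916·-10.862 = -1968.622888
x = (2136.265297·20.212 − -16.916·203.401163) / -1968.622888 = -23.680985
y = (-88.308·203.401163 − 2136.265297·-10.862) / -1968.622888 = -2.662858

x=-23.681 y=-2.663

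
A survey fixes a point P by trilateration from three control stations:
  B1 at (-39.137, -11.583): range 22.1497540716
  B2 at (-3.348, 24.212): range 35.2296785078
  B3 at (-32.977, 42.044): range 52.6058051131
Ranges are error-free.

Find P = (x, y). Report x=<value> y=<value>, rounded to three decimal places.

eq1: (x + 39.137)² + (y + 11.583)² = 22.1497540716²
eq2: (x + 3.348)² + (y − 24.212)² = 35.2296785078²
eq3: (x + 32.977)² + (y − 42.044)² = 52.6058051131²
eq3−eq2, eq3−eq1 (x²,y² cancel):
  59.258·x − 35.664·y = -731.509933
  -12.320·x − 107.254·y = 1087.449319
det = 59.258·-107.254 − -35.664·-12.320 = -6795.038012
x = (-731.509933·-107.254 − -35.664·1087.449319) / -6795.038012 = -17.253790
y = (59.258·1087.449319 − -731.509933·-12.320) / -6795.038012 = -8.157110

x=-17.254 y=-8.157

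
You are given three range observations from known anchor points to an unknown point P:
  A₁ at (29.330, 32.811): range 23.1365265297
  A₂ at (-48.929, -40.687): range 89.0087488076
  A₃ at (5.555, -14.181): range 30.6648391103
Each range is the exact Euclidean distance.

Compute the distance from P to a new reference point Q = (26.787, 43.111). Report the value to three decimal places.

32.938

eq1: (x − 29.330)² + (y − 32.811)² = 23.1365265297²
eq2: (x + 48.929)² + (y + 40.687)² = 89.0087488076²
eq3: (x − 5.555)² + (y + 14.181)² = 30.6648391103²
eq2−eq1, eq2−eq3 (x²,y² cancel):
  156.518·x + 146.996·y = 5274.590115
  108.968·x + 53.012·y = 3164.704783
det = 156.518·53.012 − 146.996·108.968 = -7720.527912
x = (5274.590115·53.012 − 146.996·3164.704783) / -7720.527912 = 24.037524
y = (156.518·3164.704783 − 5274.590115·108.968) / -7720.527912 = 10.287933
|P − Q| = √((24.037524 − 26.787)² + (10.287933 − 43.111)²) = 32.938023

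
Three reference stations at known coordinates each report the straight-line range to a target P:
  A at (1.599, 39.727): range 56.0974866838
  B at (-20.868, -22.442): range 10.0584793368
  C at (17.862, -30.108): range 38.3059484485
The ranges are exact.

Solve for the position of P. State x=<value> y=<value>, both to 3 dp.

eq1: (x − 1.599)² + (y − 39.727)² = 56.0974866838²
eq2: (x + 20.868)² + (y + 22.442)² = 10.0584793368²
eq3: (x − 17.862)² + (y + 30.108)² = 38.3059484485²
eq1−eq2, eq1−eq3 (x²,y² cancel):
  -44.934·x − 124.338·y = 2404.080464
  32.526·x − 139.670·y = 1324.333704
det = -44.934·-139.670 − -124.338·32.526 = 10320.149568
x = (2404.080464·-139.670 − -124.338·1324.333704) / 10320.149568 = -16.580468
y = (-44.934·1324.333704 − 2404.080464·32.526) / 10320.149568 = -13.343095

x=-16.580 y=-13.343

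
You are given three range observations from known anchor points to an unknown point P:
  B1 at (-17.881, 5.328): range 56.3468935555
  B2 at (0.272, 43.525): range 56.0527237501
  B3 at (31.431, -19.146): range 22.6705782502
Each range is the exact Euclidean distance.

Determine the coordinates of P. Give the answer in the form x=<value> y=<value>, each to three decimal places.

x=38.391 y=2.430

eq1: (x + 17.881)² + (y − 5.328)² = 56.3468935555²
eq2: (x − 0.272)² + (y − 43.525)² = 56.0527237501²
eq3: (x − 31.431)² + (y + 19.146)² = 22.6705782502²
eq3−eq1, eq3−eq2 (x²,y² cancel):
  -98.624·x + 48.948·y = -3667.376627
  -62.318·x + 125.342·y = -2087.930190
det = -98.624·125.342 − 48.948·-62.318 = -9311.387944
x = (-3667.376627·125.342 − 48.948·-2087.930190) / -9311.387944 = 38.391303
y = (-98.624·-2087.930190 − -3667.376627·-62.318) / -9311.387944 = 2.429665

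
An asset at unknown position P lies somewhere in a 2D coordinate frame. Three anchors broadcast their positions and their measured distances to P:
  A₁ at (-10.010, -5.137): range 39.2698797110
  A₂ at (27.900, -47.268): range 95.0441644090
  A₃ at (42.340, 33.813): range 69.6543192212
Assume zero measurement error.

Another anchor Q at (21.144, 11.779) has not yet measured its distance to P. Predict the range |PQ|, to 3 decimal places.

51.738

eq1: (x + 10.010)² + (y + 5.137)² = 39.2698797110²
eq2: (x − 27.900)² + (y + 47.268)² = 95.0441644090²
eq3: (x − 42.340)² + (y − 33.813)² = 69.6543192212²
eq3−eq1, eq3−eq2 (x²,y² cancel):
  -104.700·x − 77.900·y = 500.195034
  -28.880·x − 162.162·y = -4104.989747
det = -104.700·-162.162 − -77.900·-28.880 = 14728.609400
x = (500.195034·-162.162 − -77.900·-4104.989747) / 14728.609400 = -27.218546
y = (-104.700·-4104.989747 − 500.195034·-28.880) / 14728.609400 = 30.161575
|P − Q| = √((-27.218546 − 21.144)² + (30.161575 − 11.779)²) = 51.738331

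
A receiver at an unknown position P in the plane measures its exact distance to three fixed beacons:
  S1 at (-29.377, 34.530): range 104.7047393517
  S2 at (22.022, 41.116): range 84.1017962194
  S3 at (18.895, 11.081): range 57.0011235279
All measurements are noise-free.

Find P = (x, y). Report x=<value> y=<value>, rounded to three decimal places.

x=44.139 y=-40.026

eq1: (x + 29.377)² + (y − 34.530)² = 104.7047393517²
eq2: (x − 22.022)² + (y − 41.116)² = 84.1017962194²
eq3: (x − 18.895)² + (y − 11.081)² = 57.0011235279²
eq2−eq3, eq2−eq1 (x²,y² cancel):
  -6.254·x − 60.070·y = 2128.299690
  -102.798·x − 13.172·y = -4010.135226
det = -6.254·-13.172 − -60.070·-102.798 = -6092.698172
x = (2128.299690·-13.172 − -60.070·-4010.135226) / -6092.698172 = 44.138537
y = (-6.254·-4010.135226 − 2128.299690·-102.798) / -6092.698172 = -40.025672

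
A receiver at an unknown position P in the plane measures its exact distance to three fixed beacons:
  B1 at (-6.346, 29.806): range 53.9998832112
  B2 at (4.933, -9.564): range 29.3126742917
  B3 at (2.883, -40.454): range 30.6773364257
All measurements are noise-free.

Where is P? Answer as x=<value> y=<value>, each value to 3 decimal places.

x=-21.616 y=-21.990

eq1: (x + 6.346)² + (y − 29.806)² = 53.9998832112²
eq2: (x − 4.933)² + (y + 9.564)² = 29.3126742917²
eq3: (x − 2.883)² + (y + 40.454)² = 30.6773364257²
eq3−eq1, eq3−eq2 (x²,y² cancel):
  -18.458·x + 140.520·y = -2691.056870
  4.100·x + 61.780·y = -1447.167124
det = -18.458·61.780 − 140.520·4.100 = -1716.467240
x = (-2691.056870·61.780 − 140.520·-1447.167124) / -1716.467240 = -21.615578
y = (-18.458·-1447.167124 − -2691.056870·4.100) / -1716.467240 = -21.990017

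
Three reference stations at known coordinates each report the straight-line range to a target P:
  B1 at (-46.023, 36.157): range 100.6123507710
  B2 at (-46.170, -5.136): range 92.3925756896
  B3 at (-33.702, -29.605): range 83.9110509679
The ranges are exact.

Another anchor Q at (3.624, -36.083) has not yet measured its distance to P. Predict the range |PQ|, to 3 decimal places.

53.307

eq1: (x + 46.023)² + (y − 36.157)² = 100.6123507710²
eq2: (x + 46.170)² + (y + 5.136)² = 92.3925756896²
eq3: (x + 33.702)² + (y + 29.605)² = 83.9110509679²
eq2−eq3, eq2−eq1 (x²,y² cancel):
  24.936·x − 48.938·y = 1349.557001
  0.294·x + 82.586·y = -319.059303
det = 24.936·82.586 − -48.938·0.294 = 2073.752268
x = (1349.557001·82.586 − -48.938·-319.059303) / 2073.752268 = 46.215930
y = (24.936·-319.059303 − 1349.557001·0.294) / 2073.752268 = -4.027883
|P − Q| = √((46.215930 − 3.624)² + (-4.027883 − -36.083)²) = 53.306688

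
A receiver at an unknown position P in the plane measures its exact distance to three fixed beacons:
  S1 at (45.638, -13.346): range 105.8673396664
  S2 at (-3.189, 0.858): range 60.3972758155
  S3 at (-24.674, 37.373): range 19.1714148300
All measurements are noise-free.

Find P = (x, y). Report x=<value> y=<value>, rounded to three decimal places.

eq1: (x − 45.638)² + (y + 13.346)² = 105.8673396664²
eq2: (x + 3.189)² + (y − 0.858)² = 60.3972758155²
eq3: (x + 24.674)² + (y − 37.373)² = 19.1714148300²
eq1−eq3, eq1−eq2 (x²,y² cancel):
  -140.624·x + 101.438·y = 10584.955106
  -97.654·x + 28.408·y = 5310.025807
det = -140.624·28.408 − 101.438·-97.654 = 5910.979860
x = (10584.955106·28.408 − 101.438·5310.025807) / 5910.979860 = -40.254069
y = (-140.624·5310.025807 − 10584.955106·-97.654) / 5910.979860 = 48.544597

x=-40.254 y=48.545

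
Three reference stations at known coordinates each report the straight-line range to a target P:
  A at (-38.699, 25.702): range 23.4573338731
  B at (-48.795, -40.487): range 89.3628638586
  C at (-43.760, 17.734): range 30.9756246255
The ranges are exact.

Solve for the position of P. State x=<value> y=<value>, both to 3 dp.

x=-43.288 y=48.706

eq1: (x + 38.699)² + (y − 25.702)² = 23.4573338731²
eq2: (x + 48.795)² + (y + 40.487)² = 89.3628638586²
eq3: (x + 43.760)² + (y − 17.734)² = 30.9756246255²
eq2−eq3, eq2−eq1 (x²,y² cancel):
  10.070·x + 116.442·y = 5235.515278
  20.192·x + 132.378·y = 5573.531136
det = 10.070·132.378 − 116.442·20.192 = -1018.150404
x = (5235.515278·132.378 − 116.442·5573.531136) / -1018.150404 = -43.288230
y = (10.070·5573.531136 − 5235.515278·20.192) / -1018.150404 = 48.706032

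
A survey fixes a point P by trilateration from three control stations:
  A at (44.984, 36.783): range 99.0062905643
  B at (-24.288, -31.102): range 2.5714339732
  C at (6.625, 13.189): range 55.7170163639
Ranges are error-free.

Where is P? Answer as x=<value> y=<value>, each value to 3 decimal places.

x=-26.847 y=-31.353

eq1: (x − 44.984)² + (y − 36.783)² = 99.0062905643²
eq2: (x + 24.288)² + (y + 31.102)² = 2.5714339732²
eq3: (x − 6.625)² + (y − 13.189)² = 55.7170163639²
eq1−eq2, eq1−eq3 (x²,y² cancel):
  -138.544·x − 135.770·y = 7976.325302
  -76.718·x − 47.188·y = 3539.150660
det = -138.544·-47.188 − -135.770·-76.718 = -3878.388588
x = (7976.325302·-47.188 − -135.770·3539.150660) / -3878.388588 = -26.847141
y = (-138.544·3539.150660 − 7976.325302·-76.718) / -3878.388588 = -31.353134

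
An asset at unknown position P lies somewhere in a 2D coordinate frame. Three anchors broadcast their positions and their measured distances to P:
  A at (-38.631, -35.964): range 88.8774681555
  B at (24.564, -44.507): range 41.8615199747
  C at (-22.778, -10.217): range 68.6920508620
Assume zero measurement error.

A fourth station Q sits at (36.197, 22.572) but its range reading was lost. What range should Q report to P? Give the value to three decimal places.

32.536

eq1: (x + 38.631)² + (y + 35.964)² = 88.8774681555²
eq2: (x − 24.564)² + (y + 44.507)² = 41.8615199747²
eq3: (x + 22.778)² + (y + 10.217)² = 68.6920508620²
eq3−eq1, eq3−eq2 (x²,y² cancel):
  -31.706·x − 51.494·y = -1018.067410
  94.684·x − 68.580·y = 4927.249769
det = -31.706·-68.580 − -51.494·94.684 = 7050.055376
x = (-1018.067410·-68.580 − -51.494·4927.249769) / 7050.055376 = 45.892244
y = (-31.706·4927.249769 − -1018.067410·94.684) / 7050.055376 = -8.486272
|P − Q| = √((45.892244 − 36.197)² + (-8.486272 − 22.572)²) = 32.536349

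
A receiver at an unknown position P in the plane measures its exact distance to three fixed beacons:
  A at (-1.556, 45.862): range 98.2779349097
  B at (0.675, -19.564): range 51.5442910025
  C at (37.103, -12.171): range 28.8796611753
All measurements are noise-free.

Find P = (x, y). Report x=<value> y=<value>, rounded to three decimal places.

x=48.540 y=-38.690

eq1: (x + 1.556)² + (y − 45.862)² = 98.2779349097²
eq2: (x − 0.675)² + (y + 19.564)² = 51.5442910025²
eq3: (x − 37.103)² + (y + 12.171)² = 28.8796611753²
eq2−eq3, eq2−eq1 (x²,y² cancel):
  72.856·x + 14.786·y = 2964.339234
  -4.462·x + 130.852·y = -5279.200096
det = 72.856·130.852 − 14.786·-4.462 = 9599.328444
x = (2964.339234·130.852 − 14.786·-5279.200096) / 9599.328444 = 48.539642
y = (72.856·-5279.200096 − 2964.339234·-4.462) / 9599.328444 = -38.689636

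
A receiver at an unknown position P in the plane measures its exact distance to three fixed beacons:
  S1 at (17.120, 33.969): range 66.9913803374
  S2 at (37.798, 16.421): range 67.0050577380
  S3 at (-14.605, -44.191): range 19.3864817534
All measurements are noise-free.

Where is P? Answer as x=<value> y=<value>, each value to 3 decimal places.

eq1: (x − 17.120)² + (y − 33.969)² = 66.9913803374²
eq2: (x − 37.798)² + (y − 16.421)² = 67.0050577380²
eq3: (x + 14.605)² + (y + 44.191)² = 19.3864817534²
eq1−eq3, eq1−eq2 (x²,y² cancel):
  -63.450·x − 156.320·y = 4831.172510
  41.356·x − 35.096·y = 249.517961
det = -63.450·-35.096 − -156.320·41.356 = 8691.611120
x = (4831.172510·-35.096 − -156.320·249.517961) / 8691.611120 = -15.020251
y = (-63.450·249.517961 − 4831.172510·41.356) / 8691.611120 = -24.808966

x=-15.020 y=-24.809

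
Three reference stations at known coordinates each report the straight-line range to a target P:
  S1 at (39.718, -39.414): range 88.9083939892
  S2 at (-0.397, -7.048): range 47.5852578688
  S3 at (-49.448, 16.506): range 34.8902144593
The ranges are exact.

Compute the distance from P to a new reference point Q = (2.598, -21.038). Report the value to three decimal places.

49.316

eq1: (x − 39.718)² + (y + 39.414)² = 88.9083939892²
eq2: (x + 0.397)² + (y + 7.048)² = 47.5852578688²
eq3: (x + 49.448)² + (y − 16.506)² = 34.8902144593²
eq1−eq3, eq1−eq2 (x²,y² cancel):
  -178.332·x + 111.840·y = 6273.945277
  -80.230·x + 64.732·y = 2559.194748
det = -178.332·64.732 − 111.840·-80.230 = -2570.863824
x = (6273.945277·64.732 − 111.840·2559.194748) / -2570.863824 = -46.639843
y = (-178.332·2559.194748 − 6273.945277·-80.230) / -2570.863824 = -18.271023
|P − Q| = √((-46.639843 − 2.598)² + (-18.271023 − -21.038)²) = 49.315528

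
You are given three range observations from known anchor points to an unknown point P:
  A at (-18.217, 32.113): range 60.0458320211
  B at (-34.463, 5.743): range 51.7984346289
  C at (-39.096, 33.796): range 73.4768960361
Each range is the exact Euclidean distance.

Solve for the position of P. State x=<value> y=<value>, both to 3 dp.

eq1: (x + 18.217)² + (y − 32.113)² = 60.0458320211²
eq2: (x + 34.463)² + (y − 5.743)² = 51.7984346289²
eq3: (x + 39.096)² + (y − 33.796)² = 73.4768960361²
eq3−eq1, eq3−eq2 (x²,y² cancel):
  41.758·x − 3.366·y = 485.789334
  9.266·x − 56.106·y = 1265.790007
det = 41.758·-56.106 − -3.366·9.266 = -2311.684992
x = (485.789334·-56.106 − -3.366·1265.790007) / -2311.684992 = 9.947310
y = (41.758·1265.790007 − 485.789334·9.266) / -2311.684992 = -20.917874

x=9.947 y=-20.918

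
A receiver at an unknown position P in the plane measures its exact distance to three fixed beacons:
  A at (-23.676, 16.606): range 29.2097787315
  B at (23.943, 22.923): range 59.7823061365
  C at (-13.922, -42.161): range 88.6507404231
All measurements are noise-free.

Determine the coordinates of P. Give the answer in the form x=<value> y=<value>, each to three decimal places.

x=-31.739 y=44.681

eq1: (x + 23.676)² + (y − 16.606)² = 29.2097787315²
eq2: (x − 23.943)² + (y − 22.923)² = 59.7823061365²
eq3: (x + 13.922)² + (y + 42.161)² = 88.6507404231²
eq1−eq2, eq1−eq3 (x²,y² cancel):
  95.238·x + 12.634·y = -2458.293987
  19.508·x − 117.534·y = -5870.682811
det = 95.238·-117.534 − 12.634·19.508 = -11440.167164
x = (-2458.293987·-117.534 − 12.634·-5870.682811) / -11440.167164 = -31.739338
y = (95.238·-5870.682811 − -2458.293987·19.508) / -11440.167164 = 44.680789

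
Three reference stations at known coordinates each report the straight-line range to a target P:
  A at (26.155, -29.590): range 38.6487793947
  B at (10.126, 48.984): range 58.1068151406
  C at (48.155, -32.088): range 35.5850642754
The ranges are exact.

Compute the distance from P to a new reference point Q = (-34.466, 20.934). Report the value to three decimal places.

82.556

eq1: (x − 26.155)² + (y + 29.590)² = 38.6487793947²
eq2: (x − 10.126)² + (y − 48.984)² = 58.1068151406²
eq3: (x − 48.155)² + (y + 32.088)² = 35.5850642754²
eq2−eq1, eq2−eq3 (x²,y² cancel):
  32.058·x − 157.148·y = 940.357810
  76.058·x − 162.144·y = 2956.680803
det = 32.058·-162.144 − -157.148·76.058 = 6754.350232
x = (940.357810·-162.144 − -157.148·2956.680803) / 6754.350232 = 46.216599
y = (32.058·2956.680803 − 940.357810·76.058) / 6754.350232 = 3.444230
|P − Q| = √((46.216599 − -34.466)² + (3.444230 − 20.934)²) = 82.556489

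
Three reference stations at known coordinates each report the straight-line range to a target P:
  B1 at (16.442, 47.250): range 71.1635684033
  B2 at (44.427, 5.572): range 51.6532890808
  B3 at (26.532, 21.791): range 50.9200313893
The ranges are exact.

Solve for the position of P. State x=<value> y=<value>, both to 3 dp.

x=0.868 y=-22.188

eq1: (x − 16.442)² + (y − 47.250)² = 71.1635684033²
eq2: (x − 44.427)² + (y − 5.572)² = 51.6532890808²
eq3: (x − 26.532)² + (y − 21.791)² = 50.9200313893²
eq3−eq2, eq3−eq1 (x²,y² cancel):
  35.790·x − 32.438·y = 750.798132
  -20.180·x + 50.918·y = -1147.296712
det = 35.790·50.918 − -32.438·-20.180 = 1167.756380
x = (750.798132·50.918 − -32.438·-1147.296712) / 1167.756380 = 0.867586
y = (35.790·-1147.296712 − 750.798132·-20.180) / 1167.756380 = -22.188398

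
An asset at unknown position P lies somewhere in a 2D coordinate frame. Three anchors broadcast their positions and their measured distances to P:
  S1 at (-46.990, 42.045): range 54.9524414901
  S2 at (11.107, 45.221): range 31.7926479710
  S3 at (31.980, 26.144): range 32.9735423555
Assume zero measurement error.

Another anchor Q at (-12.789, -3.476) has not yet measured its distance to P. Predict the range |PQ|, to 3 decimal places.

eq1: (x + 46.990)² + (y − 42.045)² = 54.9524414901²
eq2: (x − 11.107)² + (y − 45.221)² = 31.7926479710²
eq3: (x − 31.980)² + (y − 26.144)² = 32.9735423555²
eq2−eq1, eq2−eq3 (x²,y² cancel):
  -116.194·x − 6.352·y = -201.460526
  41.746·x − 38.154·y = -538.557184
det = -116.194·-38.154 − -6.352·41.746 = 4698.436468
x = (-201.460526·-38.154 − -6.352·-538.557184) / 4698.436468 = 0.907879
y = (-116.194·-538.557184 − -201.460526·41.746) / 4698.436468 = 15.108704
|P − Q| = √((0.907879 − -12.789)² + (15.108704 − -3.476)²) = 23.086700

23.087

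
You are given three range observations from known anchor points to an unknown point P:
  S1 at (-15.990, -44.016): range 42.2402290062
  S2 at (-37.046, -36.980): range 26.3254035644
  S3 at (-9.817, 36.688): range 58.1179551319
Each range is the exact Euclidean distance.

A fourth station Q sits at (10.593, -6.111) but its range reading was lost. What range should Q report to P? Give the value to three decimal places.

53.501

eq1: (x + 15.990)² + (y + 44.016)² = 42.2402290062²
eq2: (x + 37.046)² + (y + 36.980)² = 26.3254035644²
eq3: (x + 9.817)² + (y − 36.688)² = 58.1179551319²
eq2−eq1, eq2−eq3 (x²,y² cancel):
  42.112·x − 14.072·y = -1638.048234
  54.458·x + 147.336·y = -3982.213519
det = 42.112·147.336 − -14.072·54.458 = 6970.946608
x = (-1638.048234·147.336 − -14.072·-3982.213519) / 6970.946608 = -42.660086
y = (42.112·-3982.213519 − -1638.048234·54.458) / 6970.946608 = -11.260185
|P − Q| = √((-42.660086 − 10.593)² + (-11.260185 − -6.111)²) = 53.501451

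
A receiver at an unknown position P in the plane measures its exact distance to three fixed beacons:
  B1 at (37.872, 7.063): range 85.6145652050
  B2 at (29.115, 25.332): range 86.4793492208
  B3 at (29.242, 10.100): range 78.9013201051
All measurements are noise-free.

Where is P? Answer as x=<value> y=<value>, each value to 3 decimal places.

eq1: (x − 37.872)² + (y − 7.063)² = 85.6145652050²
eq2: (x − 29.115)² + (y − 25.332)² = 86.4793492208²
eq3: (x − 29.242)² + (y − 10.100)² = 78.9013201051²
eq1−eq2, eq1−eq3 (x²,y² cancel):
  -17.514·x + 36.538·y = -143.604970
  -17.260·x + 6.074·y = 577.365672
det = -17.514·6.074 − 36.538·-17.260 = 524.265844
x = (-143.604970·6.074 − 36.538·577.365672) / 524.265844 = -41.902489
y = (-17.514·577.365672 − -143.604970·-17.260) / 524.265844 = -24.015687

x=-41.902 y=-24.016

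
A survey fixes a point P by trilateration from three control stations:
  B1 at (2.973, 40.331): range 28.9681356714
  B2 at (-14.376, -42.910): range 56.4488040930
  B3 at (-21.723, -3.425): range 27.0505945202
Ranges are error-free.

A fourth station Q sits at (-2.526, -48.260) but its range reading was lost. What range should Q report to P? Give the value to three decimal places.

59.796

eq1: (x − 2.973)² + (y − 40.331)² = 28.9681356714²
eq2: (x + 14.376)² + (y + 42.910)² = 56.4488040930²
eq3: (x + 21.723)² + (y + 3.425)² = 27.0505945202²
eq1−eq2, eq1−eq3 (x²,y² cancel):
  -34.698·x − 166.482·y = -1934.805413
  -49.392·x − 87.512·y = -1044.390716
det = -34.698·-87.512 − -166.482·-49.392 = -5186.387568
x = (-1934.805413·-87.512 − -166.482·-1044.390716) / -5186.387568 = 0.877984
y = (-34.698·-1044.390716 − -1934.805413·-49.392) / -5186.387568 = 11.438721
|P − Q| = √((0.877984 − -2.526)² + (11.438721 − -48.260)²) = 59.795689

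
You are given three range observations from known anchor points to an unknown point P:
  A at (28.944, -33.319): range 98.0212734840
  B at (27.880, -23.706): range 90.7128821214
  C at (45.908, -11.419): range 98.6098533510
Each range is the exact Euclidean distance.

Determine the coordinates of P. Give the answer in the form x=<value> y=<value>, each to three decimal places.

eq1: (x − 28.944)² + (y + 33.319)² = 98.0212734840²
eq2: (x − 27.880)² + (y + 23.706)² = 90.7128821214²
eq3: (x − 45.908)² + (y + 11.419)² = 98.6098533510²
eq3−eq1, eq3−eq2 (x²,y² cancel):
  -33.928·x − 43.800·y = -174.294006
  -36.056·x − 24.574·y = 596.407006
det = -33.928·-24.574 − -43.800·-36.056 = -745.506128
x = (-174.294006·-24.574 − -43.800·596.407006) / -745.506128 = -40.785349
y = (-33.928·596.407006 − -174.294006·-36.056) / -745.506128 = 35.572131

x=-40.785 y=35.572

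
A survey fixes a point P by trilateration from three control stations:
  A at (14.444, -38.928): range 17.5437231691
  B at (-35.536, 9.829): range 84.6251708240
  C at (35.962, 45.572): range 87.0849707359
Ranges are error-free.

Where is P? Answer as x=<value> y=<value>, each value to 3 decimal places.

x=31.811 y=-41.414

eq1: (x − 14.444)² + (y + 38.928)² = 17.5437231691²
eq2: (x + 35.536)² + (y − 9.829)² = 84.6251708240²
eq3: (x − 35.962)² + (y − 45.572)² = 87.0849707359²
eq2−eq3, eq2−eq1 (x²,y² cancel):
  142.996·x + 71.486·y = 1588.283500
  99.960·x − 97.514·y = 7218.239097
det = 142.996·-97.514 − 71.486·99.960 = -21089.852504
x = (1588.283500·-97.514 − 71.486·7218.239097) / -21089.852504 = 31.810697
y = (142.996·7218.239097 − 1588.283500·99.960) / -21089.852504 = -41.413969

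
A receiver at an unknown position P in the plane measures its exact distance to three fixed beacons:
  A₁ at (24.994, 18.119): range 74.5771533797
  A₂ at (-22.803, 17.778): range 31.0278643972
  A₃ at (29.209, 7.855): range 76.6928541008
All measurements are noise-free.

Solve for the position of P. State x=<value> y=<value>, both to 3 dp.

eq1: (x − 24.994)² + (y − 18.119)² = 74.5771533797²
eq2: (x + 22.803)² + (y − 17.778)² = 31.0278643972²
eq3: (x − 29.209)² + (y − 7.855)² = 76.6928541008²
eq3−eq2, eq3−eq1 (x²,y² cancel):
  -104.024·x + 19.846·y = 4840.232888
  -8.430·x + 20.528·y = 358.173555
det = -104.024·20.528 − 19.846·-8.430 = -1968.102892
x = (4840.232888·20.528 − 19.846·358.173555) / -1968.102892 = -46.873560
y = (-104.024·358.173555 − 4840.232888·-8.430) / -1968.102892 = -1.800982

x=-46.874 y=-1.801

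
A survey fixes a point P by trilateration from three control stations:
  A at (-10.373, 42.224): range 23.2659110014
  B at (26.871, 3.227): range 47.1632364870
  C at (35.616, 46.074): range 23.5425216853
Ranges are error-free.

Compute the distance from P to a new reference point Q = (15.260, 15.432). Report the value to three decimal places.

eq1: (x + 10.373)² + (y − 42.224)² = 23.2659110014²
eq2: (x − 26.871)² + (y − 3.227)² = 47.1632364870²
eq3: (x − 35.616)² + (y − 46.074)² = 23.5425216853²
eq1−eq2, eq1−eq3 (x²,y² cancel):
  74.488·x − 77.994·y = -2841.069396
  91.978·x + 7.700·y = 1487.899914
det = 74.488·7.700 − -77.994·91.978 = 7747.289732
x = (-2841.069396·7.700 − -77.994·1487.899914) / 7747.289732 = 12.155352
y = (74.488·1487.899914 − -2841.069396·91.978) / 7747.289732 = 48.035711
|P − Q| = √((12.155352 − 15.260)² + (48.035711 − 15.432)²) = 32.751195

32.751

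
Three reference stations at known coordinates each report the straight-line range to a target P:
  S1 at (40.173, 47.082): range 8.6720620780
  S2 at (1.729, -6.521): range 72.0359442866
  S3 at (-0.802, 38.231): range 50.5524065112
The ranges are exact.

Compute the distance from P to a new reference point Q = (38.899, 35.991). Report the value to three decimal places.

eq1: (x − 40.173)² + (y − 47.082)² = 8.6720620780²
eq2: (x − 1.729)² + (y + 6.521)² = 72.0359442866²
eq3: (x + 0.802)² + (y − 38.231)² = 50.5524065112²
eq2−eq1, eq2−eq3 (x²,y² cancel):
  76.888·x + 107.206·y = 8899.044380
  -5.062·x + 89.504·y = 4050.371148
det = 76.888·89.504 − 107.206·-5.062 = 7424.460324
x = (8899.044380·89.504 − 107.206·4050.371148) / 7424.460324 = 48.794924
y = (76.888·4050.371148 − 8899.044380·-5.062) / 7424.460324 = 48.013173
|P − Q| = √((48.794924 − 38.899)² + (48.013173 − 35.991)²) = 15.571190

15.571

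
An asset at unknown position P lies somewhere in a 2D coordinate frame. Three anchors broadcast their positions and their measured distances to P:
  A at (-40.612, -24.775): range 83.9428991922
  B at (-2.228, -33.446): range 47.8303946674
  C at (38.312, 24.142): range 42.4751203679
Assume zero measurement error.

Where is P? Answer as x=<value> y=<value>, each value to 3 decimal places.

eq1: (x + 40.612)² + (y + 24.775)² = 83.9428991922²
eq2: (x + 2.228)² + (y + 33.446)² = 47.8303946674²
eq3: (x − 38.312)² + (y − 24.142)² = 42.4751203679²
eq2−eq3, eq2−eq1 (x²,y² cancel):
  81.080·x + 115.176·y = 1410.657412
  -76.768·x + 17.342·y = -3619.127402
det = 81.080·17.342 − 115.176·-76.768 = 10247.920528
x = (1410.657412·17.342 − 115.176·-3619.127402) / 10247.920528 = 43.062418
y = (81.080·-3619.127402 − 1410.657412·-76.768) / 10247.920528 = -18.066641

x=43.062 y=-18.067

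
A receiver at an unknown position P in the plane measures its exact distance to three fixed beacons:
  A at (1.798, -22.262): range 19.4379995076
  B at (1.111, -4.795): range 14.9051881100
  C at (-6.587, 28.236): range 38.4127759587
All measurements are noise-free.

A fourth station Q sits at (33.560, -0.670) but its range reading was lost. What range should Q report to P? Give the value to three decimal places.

eq1: (x − 1.798)² + (y + 22.262)² = 19.4379995076²
eq2: (x − 1.111)² + (y + 4.795)² = 14.9051881100²
eq3: (x + 6.587)² + (y − 28.236)² = 38.4127759587²
eq2−eq3, eq2−eq1 (x²,y² cancel):
  -15.396·x + 66.062·y = -436.942805
  1.374·x − 34.934·y = 318.931910
det = -15.396·-34.934 − 66.062·1.374 = 447.074676
x = (-436.942805·-34.934 − 66.062·318.931910) / 447.074676 = -12.984676
y = (-15.396·318.931910 − -436.942805·1.374) / 447.074676 = -9.640260
|P − Q| = √((-12.984676 − 33.560)² + (-9.640260 − -0.670)²) = 47.401186

47.401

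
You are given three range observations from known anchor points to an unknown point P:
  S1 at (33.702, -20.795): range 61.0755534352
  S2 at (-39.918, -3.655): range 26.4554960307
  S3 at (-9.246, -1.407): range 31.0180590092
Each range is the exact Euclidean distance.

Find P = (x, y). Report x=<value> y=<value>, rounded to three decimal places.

eq1: (x − 33.702)² + (y + 20.795)² = 61.0755534352²
eq2: (x + 39.918)² + (y + 3.655)² = 26.4554960307²
eq3: (x + 9.246)² + (y + 1.407)² = 31.0180590092²
eq1−eq2, eq1−eq3 (x²,y² cancel):
  -147.240·x + 34.280·y = 3068.878877
  -85.896·x + 38.776·y = 1287.314579
det = -147.240·38.776 − 34.280·-85.896 = -2764.863360
x = (3068.878877·38.776 − 34.280·1287.314579) / -2764.863360 = -27.078989
y = (-147.240·1287.314579 − 3068.878877·-85.896) / -2764.863360 = -26.786214

x=-27.079 y=-26.786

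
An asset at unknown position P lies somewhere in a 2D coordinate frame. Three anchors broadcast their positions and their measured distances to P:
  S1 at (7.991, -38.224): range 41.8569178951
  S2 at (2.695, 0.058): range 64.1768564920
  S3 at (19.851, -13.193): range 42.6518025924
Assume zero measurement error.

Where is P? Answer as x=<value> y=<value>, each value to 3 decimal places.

x=49.463 y=-43.890

eq1: (x − 7.991)² + (y + 38.224)² = 41.8569178951²
eq2: (x − 2.695)² + (y − 0.058)² = 64.1768564920²
eq3: (x − 19.851)² + (y + 13.193)² = 42.6518025924²
eq3−eq2, eq3−eq1 (x²,y² cancel):
  -34.312·x + 26.502·y = -2860.343706
  -23.720·x − 50.062·y = 1023.987496
det = -34.312·-50.062 − 26.502·-23.720 = 2346.354784
x = (-2860.343706·-50.062 − 26.502·1023.987496) / 2346.354784 = 49.462601
y = (-34.312·1023.987496 − -2860.343706·-23.720) / 2346.354784 = -43.890384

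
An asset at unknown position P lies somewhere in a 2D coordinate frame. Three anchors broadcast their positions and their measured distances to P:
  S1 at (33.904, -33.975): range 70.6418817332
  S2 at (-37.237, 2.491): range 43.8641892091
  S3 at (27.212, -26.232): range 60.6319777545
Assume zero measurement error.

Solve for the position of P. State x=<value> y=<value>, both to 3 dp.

x=-1.115 y=27.376

eq1: (x − 33.904)² + (y + 33.975)² = 70.6418817332²
eq2: (x + 37.237)² + (y − 2.491)² = 43.8641892091²
eq3: (x − 27.212)² + (y + 26.232)² = 60.6319777545²
eq2−eq3, eq2−eq1 (x²,y² cancel):
  128.898·x − 57.446·y = -1716.358113
  142.282·x − 72.932·y = -2155.225769
det = 128.898·-72.932 − -57.446·142.282 = -1227.257164
x = (-1716.358113·-72.932 − -57.446·-2155.225769) / -1227.257164 = -1.114950
y = (128.898·-2155.225769 − -1716.358113·142.282) / -1227.257164 = 27.376028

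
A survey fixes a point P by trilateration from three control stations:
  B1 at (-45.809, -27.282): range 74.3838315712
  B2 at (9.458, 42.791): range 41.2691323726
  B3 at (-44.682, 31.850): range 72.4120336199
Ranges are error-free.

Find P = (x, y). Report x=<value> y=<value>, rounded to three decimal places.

eq1: (x + 45.809)² + (y + 27.282)² = 74.3838315712²
eq2: (x − 9.458)² + (y − 42.791)² = 41.2691323726²
eq3: (x + 44.682)² + (y − 31.850)² = 72.4120336199²
eq1−eq3, eq1−eq2 (x²,y² cancel):
  2.254·x + 118.264·y = 457.583405
  110.534·x + 140.146·y = 2907.564552
det = 2.254·140.146 − 118.264·110.534 = -12756.303892
x = (457.583405·140.146 − 118.264·2907.564552) / -12756.303892 = 21.928901
y = (2.254·2907.564552 − 457.583405·110.534) / -12756.303892 = 3.451225

x=21.929 y=3.451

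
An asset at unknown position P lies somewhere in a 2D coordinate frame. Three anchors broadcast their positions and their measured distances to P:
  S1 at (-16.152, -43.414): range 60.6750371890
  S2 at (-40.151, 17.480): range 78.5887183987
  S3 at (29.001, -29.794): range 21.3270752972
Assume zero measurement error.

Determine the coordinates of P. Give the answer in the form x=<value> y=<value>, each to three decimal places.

eq1: (x + 16.152)² + (y + 43.414)² = 60.6750371890²
eq2: (x + 40.151)² + (y − 17.480)² = 78.5887183987²
eq3: (x − 29.001)² + (y + 29.794)² = 21.3270752972²
eq3−eq1, eq3−eq2 (x²,y² cancel):
  -90.306·x − 27.240·y = -2809.693934
  -138.304·x + 94.548·y = -5532.429755
det = -90.306·94.548 − -27.240·-138.304 = -12305.652648
x = (-2809.693934·94.548 − -27.240·-5532.429755) / -12305.652648 = 33.834396
y = (-90.306·-5532.429755 − -2809.693934·-138.304) / -12305.652648 = -9.021845

x=33.834 y=-9.022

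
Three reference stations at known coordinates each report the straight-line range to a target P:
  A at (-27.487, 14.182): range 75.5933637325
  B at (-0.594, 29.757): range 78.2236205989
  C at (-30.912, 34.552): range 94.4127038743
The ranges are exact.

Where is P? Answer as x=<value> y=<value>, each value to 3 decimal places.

eq1: (x + 27.487)² + (y − 14.182)² = 75.5933637325²
eq2: (x + 0.594)² + (y − 29.757)² = 78.2236205989²
eq3: (x + 30.912)² + (y − 34.552)² = 94.4127038743²
eq2−eq3, eq2−eq1 (x²,y² cancel):
  -60.636·x + 9.590·y = -1531.263270
  -53.786·x − 31.150·y = 475.410587
det = -60.636·-31.150 − 9.590·-53.786 = 2404.619140
x = (-1531.263270·-31.150 − 9.590·475.410587) / 2404.619140 = 17.940331
y = (-60.636·475.410587 − -1531.263270·-53.786) / 2404.619140 = -46.239141

x=17.940 y=-46.239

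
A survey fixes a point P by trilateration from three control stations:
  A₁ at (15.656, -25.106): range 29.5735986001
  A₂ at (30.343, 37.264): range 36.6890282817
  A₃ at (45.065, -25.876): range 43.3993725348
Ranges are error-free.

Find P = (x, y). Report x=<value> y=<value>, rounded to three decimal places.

x=13.991 y=4.421

eq1: (x − 15.656)² + (y + 25.106)² = 29.5735986001²
eq2: (x − 30.343)² + (y − 37.264)² = 36.6890282817²
eq3: (x − 45.065)² + (y + 25.876)² = 43.3993725348²
eq3−eq2, eq3−eq1 (x²,y² cancel):
  -29.444·x + 126.280·y = 146.302484
  -58.818·x + 1.540·y = -816.092227
det = -29.444·1.540 − 126.280·-58.818 = 7382.193280
x = (146.302484·1.540 − 126.280·-816.092227) / 7382.193280 = 13.990616
y = (-29.444·-816.092227 − 146.302484·-58.818) / 7382.193280 = 4.420670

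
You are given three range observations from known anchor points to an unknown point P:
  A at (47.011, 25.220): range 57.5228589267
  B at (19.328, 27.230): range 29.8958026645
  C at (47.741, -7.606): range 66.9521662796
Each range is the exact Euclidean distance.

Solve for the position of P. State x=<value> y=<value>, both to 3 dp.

eq1: (x − 47.011)² + (y − 25.220)² = 57.5228589267²
eq2: (x − 19.328)² + (y − 27.230)² = 29.8958026645²
eq3: (x − 47.741)² + (y + 7.606)² = 66.9521662796²
eq2−eq1, eq2−eq3 (x²,y² cancel):
  55.366·x − 4.020·y = -684.082245
  56.826·x − 69.672·y = -2366.823720
det = 55.366·-69.672 − -4.020·56.826 = -3629.019432
x = (-684.082245·-69.672 − -4.020·-2366.823720) / -3629.019432 = -10.511585
y = (55.366·-2366.823720 − -684.082245·56.826) / -3629.019432 = 25.397468

x=-10.512 y=25.397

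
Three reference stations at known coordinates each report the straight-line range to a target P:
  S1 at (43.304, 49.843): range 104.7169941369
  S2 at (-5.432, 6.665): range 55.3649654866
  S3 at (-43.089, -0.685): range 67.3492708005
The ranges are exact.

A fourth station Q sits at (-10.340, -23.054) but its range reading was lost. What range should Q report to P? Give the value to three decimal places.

eq1: (x − 43.304)² + (y − 49.843)² = 104.7169941369²
eq2: (x + 5.432)² + (y − 6.665)² = 55.3649654866²
eq3: (x + 43.089)² + (y + 0.685)² = 67.3492708005²
eq3−eq1, eq3−eq2 (x²,y² cancel):
  172.786·x + 101.056·y = -3927.294665
  75.314·x + 14.700·y = -312.557423
det = 172.786·14.700 − 101.056·75.314 = -5070.977384
x = (-3927.294665·14.700 − 101.056·-312.557423) / -5070.977384 = 5.155895
y = (172.786·-312.557423 − -3927.294665·75.314) / -5070.977384 = -47.678131
|P − Q| = √((5.155895 − -10.340)² + (-47.678131 − -23.054)²) = 29.094168

29.094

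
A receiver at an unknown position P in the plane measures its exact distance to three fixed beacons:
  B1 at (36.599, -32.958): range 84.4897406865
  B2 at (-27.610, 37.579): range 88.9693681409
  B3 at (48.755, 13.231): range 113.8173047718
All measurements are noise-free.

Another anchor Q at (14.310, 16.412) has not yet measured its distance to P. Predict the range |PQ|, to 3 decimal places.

89.459

eq1: (x − 36.599)² + (y + 32.958)² = 84.4897406865²
eq2: (x + 27.610)² + (y − 37.579)² = 88.9693681409²
eq3: (x − 48.755)² + (y − 13.231)² = 113.8173047718²
eq3−eq2, eq3−eq1 (x²,y² cancel):
  -152.730·x + 48.696·y = 4661.214353
  -24.312·x − 92.378·y = 5689.469763
det = -152.730·-92.378 − 48.696·-24.312 = 15292.789092
x = (4661.214353·-92.378 − 48.696·5689.469763) / 15292.789092 = -46.273317
y = (-152.730·5689.469763 − 4661.214353·-24.312) / 15292.789092 = -49.410822
|P − Q| = √((-46.273317 − 14.310)² + (-49.410822 − 16.412)²) = 89.459388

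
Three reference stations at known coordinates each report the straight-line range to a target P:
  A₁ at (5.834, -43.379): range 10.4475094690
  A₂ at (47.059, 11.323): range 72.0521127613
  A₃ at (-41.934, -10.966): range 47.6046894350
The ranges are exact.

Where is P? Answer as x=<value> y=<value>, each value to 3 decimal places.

eq1: (x − 5.834)² + (y + 43.379)² = 10.4475094690²
eq2: (x − 47.059)² + (y − 11.323)² = 72.0521127613²
eq3: (x + 41.934)² + (y + 10.966)² = 47.6046894350²
eq1−eq2, eq1−eq3 (x²,y² cancel):
  82.450·x + 109.404·y = -4655.369886
  -95.536·x + 64.826·y = -2194.115687
det = 82.450·64.826 − 109.404·-95.536 = 15796.924244
x = (-4655.369886·64.826 − 109.404·-2194.115687) / 15796.924244 = -3.908607
y = (82.450·-2194.115687 − -4655.369886·-95.536) / 15796.924244 = -39.606460

x=-3.909 y=-39.606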